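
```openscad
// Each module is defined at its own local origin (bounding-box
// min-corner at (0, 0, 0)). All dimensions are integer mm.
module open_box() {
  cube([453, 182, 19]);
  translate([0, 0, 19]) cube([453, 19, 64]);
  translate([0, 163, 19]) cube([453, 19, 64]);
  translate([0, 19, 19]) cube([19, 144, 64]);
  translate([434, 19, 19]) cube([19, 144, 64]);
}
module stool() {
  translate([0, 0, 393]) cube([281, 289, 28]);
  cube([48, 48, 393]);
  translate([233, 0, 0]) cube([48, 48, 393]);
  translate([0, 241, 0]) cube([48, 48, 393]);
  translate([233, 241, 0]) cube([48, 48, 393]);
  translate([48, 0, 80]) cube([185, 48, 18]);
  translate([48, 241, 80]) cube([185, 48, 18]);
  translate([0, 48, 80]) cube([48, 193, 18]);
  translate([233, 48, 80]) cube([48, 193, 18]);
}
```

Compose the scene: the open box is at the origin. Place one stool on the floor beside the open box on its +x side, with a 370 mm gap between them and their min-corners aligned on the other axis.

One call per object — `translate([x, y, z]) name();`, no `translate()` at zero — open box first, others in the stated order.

open_box();
translate([823, 0, 0]) stool();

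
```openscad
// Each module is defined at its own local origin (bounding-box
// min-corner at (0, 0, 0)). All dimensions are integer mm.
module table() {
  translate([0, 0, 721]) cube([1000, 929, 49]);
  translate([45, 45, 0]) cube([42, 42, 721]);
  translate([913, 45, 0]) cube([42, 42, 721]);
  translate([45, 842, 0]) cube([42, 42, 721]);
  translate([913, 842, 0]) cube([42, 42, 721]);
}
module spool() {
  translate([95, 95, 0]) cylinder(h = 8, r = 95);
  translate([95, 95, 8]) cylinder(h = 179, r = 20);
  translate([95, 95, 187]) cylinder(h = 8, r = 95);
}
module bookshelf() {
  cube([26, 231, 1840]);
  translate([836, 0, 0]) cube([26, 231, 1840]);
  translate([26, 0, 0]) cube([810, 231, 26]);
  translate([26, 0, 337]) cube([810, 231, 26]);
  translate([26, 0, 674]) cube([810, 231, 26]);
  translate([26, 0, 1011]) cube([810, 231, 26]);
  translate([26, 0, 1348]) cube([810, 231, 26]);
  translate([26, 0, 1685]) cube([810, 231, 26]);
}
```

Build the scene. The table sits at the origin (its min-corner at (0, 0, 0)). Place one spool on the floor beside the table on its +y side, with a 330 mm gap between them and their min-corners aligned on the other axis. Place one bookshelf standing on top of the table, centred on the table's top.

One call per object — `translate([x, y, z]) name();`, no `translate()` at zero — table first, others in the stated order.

table();
translate([0, 1259, 0]) spool();
translate([69, 349, 770]) bookshelf();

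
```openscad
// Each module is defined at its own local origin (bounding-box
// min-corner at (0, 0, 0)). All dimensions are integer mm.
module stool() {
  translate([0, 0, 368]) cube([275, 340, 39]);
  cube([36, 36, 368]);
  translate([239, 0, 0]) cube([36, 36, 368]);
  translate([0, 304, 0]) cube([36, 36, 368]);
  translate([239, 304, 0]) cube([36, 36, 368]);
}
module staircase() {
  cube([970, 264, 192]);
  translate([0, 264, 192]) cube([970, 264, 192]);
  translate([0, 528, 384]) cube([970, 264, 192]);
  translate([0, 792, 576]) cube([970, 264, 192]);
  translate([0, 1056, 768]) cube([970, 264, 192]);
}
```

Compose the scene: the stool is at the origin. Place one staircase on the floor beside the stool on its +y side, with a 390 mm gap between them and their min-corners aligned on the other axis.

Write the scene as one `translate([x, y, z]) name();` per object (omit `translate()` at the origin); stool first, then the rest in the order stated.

stool();
translate([0, 730, 0]) staircase();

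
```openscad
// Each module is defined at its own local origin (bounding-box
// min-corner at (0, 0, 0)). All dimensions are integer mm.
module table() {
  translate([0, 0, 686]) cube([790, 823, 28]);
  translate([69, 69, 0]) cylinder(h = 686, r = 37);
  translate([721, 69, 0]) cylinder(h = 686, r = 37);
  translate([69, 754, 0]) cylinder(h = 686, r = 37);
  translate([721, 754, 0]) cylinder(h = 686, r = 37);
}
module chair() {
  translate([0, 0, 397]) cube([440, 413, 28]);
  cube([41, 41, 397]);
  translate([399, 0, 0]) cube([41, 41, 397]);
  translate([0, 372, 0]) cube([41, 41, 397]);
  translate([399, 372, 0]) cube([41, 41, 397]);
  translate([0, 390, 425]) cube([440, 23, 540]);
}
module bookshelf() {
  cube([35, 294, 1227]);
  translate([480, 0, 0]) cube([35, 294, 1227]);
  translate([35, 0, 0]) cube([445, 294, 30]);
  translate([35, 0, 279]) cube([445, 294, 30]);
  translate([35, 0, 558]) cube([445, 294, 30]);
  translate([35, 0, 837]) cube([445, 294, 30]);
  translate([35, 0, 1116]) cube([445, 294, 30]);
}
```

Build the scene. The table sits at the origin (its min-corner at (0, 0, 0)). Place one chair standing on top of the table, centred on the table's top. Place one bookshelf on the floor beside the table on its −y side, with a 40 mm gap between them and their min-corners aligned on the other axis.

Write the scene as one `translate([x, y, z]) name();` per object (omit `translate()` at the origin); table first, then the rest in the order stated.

table();
translate([175, 205, 714]) chair();
translate([0, -334, 0]) bookshelf();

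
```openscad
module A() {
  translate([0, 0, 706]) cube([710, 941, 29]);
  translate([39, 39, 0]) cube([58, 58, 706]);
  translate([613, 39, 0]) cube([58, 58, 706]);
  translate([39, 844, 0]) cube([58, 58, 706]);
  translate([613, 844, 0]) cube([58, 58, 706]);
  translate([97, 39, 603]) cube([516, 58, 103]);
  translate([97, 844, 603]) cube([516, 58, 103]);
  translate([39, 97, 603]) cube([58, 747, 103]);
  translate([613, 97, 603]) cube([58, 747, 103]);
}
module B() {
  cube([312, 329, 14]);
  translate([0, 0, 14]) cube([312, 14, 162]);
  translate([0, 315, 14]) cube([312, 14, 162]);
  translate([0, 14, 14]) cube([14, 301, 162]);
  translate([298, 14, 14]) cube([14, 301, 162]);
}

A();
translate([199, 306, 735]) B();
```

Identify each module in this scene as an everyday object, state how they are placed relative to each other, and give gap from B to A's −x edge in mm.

The open box's min-x is at 199; the table's min-x is 0; gap = 199 mm.

A is a table. B is an open box. The open box is on top of the table, centred. The gap from the open box to the table's −x edge is 199 mm.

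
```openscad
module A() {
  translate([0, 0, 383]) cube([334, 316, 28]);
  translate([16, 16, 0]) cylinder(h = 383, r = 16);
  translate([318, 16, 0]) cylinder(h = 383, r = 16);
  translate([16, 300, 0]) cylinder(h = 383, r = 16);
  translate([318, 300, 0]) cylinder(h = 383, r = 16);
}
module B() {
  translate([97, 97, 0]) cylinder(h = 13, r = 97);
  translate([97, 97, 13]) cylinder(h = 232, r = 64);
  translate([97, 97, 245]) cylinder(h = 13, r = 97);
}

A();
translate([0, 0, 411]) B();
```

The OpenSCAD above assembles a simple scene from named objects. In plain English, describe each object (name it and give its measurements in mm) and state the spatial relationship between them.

A is a simple wooden stool: a rectangular seat 334 mm (x) by 316 mm (y), 28 mm thick, top face at z = 411 mm, on four round legs, each 32 mm in diameter. The legs rest on z = 0, each leg's axis is inset half a diameter from the nearest pair of seat edges (so the leg's bounding box is flush with the corner).

B is a spool: two coaxial disc flanges of radius 97 mm and thickness 13 mm, joined by a core cylinder of radius 64 mm and height 232 mm. The lower flange rests on z = 0 and the three cylinders share a vertical axis.

The spool is on top of the stool.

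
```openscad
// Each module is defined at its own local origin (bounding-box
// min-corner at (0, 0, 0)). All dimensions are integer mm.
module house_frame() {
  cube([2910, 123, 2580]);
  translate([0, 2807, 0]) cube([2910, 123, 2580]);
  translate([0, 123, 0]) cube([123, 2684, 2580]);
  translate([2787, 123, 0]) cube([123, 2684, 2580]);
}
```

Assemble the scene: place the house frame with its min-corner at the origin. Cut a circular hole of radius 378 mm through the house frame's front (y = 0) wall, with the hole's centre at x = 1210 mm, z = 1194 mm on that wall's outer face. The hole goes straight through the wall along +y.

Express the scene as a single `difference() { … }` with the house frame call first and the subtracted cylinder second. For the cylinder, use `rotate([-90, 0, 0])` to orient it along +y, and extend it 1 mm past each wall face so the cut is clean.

difference() {
  house_frame();
  translate([1210, -1, 1194]) rotate([-90, 0, 0]) cylinder(h = 125, r = 378);
}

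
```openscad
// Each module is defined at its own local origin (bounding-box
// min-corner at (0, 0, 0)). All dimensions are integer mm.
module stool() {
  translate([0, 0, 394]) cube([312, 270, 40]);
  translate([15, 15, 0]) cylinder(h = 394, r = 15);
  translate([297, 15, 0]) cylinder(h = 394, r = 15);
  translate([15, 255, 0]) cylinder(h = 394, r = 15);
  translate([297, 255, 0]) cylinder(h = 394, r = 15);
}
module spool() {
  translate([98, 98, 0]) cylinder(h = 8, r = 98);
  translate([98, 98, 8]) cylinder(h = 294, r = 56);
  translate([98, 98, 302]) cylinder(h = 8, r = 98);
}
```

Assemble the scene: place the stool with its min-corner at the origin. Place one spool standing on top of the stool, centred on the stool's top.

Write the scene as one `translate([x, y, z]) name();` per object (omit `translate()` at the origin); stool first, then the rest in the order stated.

stool();
translate([58, 37, 434]) spool();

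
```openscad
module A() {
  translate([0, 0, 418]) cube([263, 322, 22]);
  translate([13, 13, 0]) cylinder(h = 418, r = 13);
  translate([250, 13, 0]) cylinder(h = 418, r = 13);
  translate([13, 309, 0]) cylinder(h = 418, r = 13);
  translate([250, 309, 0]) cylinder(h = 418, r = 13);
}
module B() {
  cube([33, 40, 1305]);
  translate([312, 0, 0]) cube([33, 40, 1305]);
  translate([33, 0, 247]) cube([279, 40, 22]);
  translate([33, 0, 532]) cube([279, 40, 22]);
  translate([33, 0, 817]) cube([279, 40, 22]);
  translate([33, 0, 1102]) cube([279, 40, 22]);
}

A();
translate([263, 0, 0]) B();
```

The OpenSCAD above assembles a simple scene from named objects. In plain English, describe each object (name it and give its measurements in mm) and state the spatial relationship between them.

A is a four-legged stool. The seat is a 263×322×22 mm slab whose top surface is at z = 440 mm; four round legs, each 26 mm in diameter, run from the floor (z = 0) to the underside of the seat, each leg's axis is inset half a diameter from the nearest pair of seat edges (so the leg's bounding box is flush with the corner).

B is a straight ladder. Two 33×40 mm vertical rails, 1305 mm tall, stand 345 mm apart (outside-to-outside) with their front faces coplanar on the −y side. 4 rungs, each 40 mm deep and 22 mm tall, span between the inner faces of the rails, front faces flush with the rails. The lowest rung's underside is at z = 247 mm and rungs are spaced 285 mm apart (underside to underside).

The ladder is against the stool's +x side, with their −y faces flush.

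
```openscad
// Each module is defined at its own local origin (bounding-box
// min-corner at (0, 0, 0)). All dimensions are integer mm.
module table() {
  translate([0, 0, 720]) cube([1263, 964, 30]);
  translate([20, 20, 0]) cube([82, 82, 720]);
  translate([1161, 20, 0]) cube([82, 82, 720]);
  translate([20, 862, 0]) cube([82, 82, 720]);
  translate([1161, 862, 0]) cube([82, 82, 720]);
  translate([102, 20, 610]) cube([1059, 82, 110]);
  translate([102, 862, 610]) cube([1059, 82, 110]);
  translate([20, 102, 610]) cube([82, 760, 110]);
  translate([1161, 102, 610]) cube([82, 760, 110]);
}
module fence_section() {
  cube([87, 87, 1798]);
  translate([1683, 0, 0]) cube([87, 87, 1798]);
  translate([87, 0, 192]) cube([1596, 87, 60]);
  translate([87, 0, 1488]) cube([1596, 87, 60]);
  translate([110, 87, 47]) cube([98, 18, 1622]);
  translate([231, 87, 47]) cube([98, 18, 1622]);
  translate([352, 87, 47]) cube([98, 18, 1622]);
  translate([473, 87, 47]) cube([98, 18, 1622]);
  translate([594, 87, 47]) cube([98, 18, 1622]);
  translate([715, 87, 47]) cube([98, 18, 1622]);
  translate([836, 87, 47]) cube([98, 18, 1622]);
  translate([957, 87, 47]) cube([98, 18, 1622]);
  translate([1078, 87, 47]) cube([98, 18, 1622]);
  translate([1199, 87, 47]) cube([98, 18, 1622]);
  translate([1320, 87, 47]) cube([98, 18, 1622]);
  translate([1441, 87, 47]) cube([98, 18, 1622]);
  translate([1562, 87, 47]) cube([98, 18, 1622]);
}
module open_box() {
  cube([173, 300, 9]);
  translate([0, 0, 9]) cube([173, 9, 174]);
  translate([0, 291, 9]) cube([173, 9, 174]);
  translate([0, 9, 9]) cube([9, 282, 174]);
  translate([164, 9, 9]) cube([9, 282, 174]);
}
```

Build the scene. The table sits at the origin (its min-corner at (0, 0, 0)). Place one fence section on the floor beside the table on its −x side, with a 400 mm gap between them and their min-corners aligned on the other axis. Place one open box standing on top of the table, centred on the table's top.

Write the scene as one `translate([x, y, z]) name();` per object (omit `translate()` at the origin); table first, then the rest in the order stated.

table();
translate([-2170, 0, 0]) fence_section();
translate([545, 332, 750]) open_box();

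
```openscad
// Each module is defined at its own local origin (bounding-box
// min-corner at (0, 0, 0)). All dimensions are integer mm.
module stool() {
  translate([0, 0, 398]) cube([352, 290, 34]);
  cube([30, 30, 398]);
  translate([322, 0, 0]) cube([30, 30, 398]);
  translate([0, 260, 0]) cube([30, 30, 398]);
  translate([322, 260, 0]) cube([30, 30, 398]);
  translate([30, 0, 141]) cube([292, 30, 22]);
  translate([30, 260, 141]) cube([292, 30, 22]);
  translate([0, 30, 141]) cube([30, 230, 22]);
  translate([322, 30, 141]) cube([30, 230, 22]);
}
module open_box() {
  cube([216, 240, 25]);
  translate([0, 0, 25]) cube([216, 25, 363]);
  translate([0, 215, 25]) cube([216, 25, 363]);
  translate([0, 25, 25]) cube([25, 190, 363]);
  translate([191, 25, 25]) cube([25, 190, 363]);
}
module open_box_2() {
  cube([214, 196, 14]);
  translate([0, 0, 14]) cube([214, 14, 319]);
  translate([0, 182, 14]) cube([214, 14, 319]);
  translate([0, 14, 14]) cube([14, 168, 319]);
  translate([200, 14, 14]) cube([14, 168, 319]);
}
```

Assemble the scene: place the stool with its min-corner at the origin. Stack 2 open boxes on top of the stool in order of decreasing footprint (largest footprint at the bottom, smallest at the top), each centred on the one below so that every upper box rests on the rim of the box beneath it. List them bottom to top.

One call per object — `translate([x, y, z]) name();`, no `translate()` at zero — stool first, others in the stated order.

stool();
translate([68, 25, 432]) open_box();
translate([69, 47, 820]) open_box_2();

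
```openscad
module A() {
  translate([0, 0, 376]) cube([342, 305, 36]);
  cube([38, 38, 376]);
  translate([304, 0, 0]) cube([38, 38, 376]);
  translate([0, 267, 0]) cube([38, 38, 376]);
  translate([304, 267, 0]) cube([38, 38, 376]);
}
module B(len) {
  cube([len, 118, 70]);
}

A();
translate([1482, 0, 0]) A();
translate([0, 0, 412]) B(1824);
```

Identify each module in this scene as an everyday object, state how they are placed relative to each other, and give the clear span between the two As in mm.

Second stool starts at x = 1482; first ends at x = 342; clear span = 1482 − 342 = 1140 mm.

A is a stool. B is a beam. A beam spans the tops of two stools. The clear span between the two stools is 1140 mm.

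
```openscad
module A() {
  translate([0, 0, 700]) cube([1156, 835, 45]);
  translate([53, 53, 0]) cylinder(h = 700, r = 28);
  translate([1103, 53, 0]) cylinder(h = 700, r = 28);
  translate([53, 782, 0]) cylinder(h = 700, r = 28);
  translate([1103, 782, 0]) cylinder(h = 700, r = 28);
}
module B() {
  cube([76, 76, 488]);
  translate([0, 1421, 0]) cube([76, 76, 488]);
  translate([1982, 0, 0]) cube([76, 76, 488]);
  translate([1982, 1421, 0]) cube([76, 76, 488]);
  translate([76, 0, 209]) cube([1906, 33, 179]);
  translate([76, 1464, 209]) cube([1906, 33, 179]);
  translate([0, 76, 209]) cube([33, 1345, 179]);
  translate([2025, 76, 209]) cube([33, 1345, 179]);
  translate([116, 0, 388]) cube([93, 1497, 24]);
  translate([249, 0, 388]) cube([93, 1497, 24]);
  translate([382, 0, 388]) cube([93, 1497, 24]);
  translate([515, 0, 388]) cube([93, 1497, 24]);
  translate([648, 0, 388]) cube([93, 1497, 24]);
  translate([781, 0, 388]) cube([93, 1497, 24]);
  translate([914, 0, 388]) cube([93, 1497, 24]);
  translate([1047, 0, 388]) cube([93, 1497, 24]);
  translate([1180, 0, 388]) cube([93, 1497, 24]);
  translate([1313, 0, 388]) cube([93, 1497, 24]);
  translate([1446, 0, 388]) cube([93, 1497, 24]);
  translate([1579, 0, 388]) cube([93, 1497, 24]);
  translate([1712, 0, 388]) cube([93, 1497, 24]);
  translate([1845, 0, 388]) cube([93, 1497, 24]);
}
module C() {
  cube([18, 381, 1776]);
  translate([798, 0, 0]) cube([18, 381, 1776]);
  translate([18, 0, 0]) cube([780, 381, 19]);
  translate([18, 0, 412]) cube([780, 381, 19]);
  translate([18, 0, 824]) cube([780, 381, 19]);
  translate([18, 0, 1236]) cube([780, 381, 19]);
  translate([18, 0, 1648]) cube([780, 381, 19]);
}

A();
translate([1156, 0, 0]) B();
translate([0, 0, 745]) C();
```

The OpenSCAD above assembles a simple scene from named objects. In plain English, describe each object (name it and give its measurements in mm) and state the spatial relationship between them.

A is a rectangular dining table. The top is 1156×835×45 mm with its upper surface at z = 745 mm. It stands on four round legs of 56 mm diameter, each leg's bounding box inset 25 mm from the nearest pair of top edges, running from the floor to the underside of the top.

B is a bed frame 2058 mm long (x) by 1497 mm wide (y). Four 76×76 mm corner posts, 488 mm tall, at the corners of the footprint. Four rails of 33 mm thickness and 179 mm height run between adjacent posts with their undersides at z = 209 mm, their outer faces flush with the outside of the frame (the two x-running rails run between the posts' inner faces; the two y-running rails run between the posts' inner faces). 14 slats, each 93 mm wide (x) and 24 mm thick, lie across the top of the two x-running rails, running the full 1497 mm width of the frame in y; the slats are evenly spaced along x between the inner faces of the end posts with equal gaps (rounded down to the nearest mm) at the −x end and between each pair — any rounding remainder accumulates at the +x end.

C is a bookshelf 816 mm wide overall, 381 mm deep and 1776 mm tall. The two sides are 18 mm thick vertical panels. 5 horizontal shelves of 19 mm thickness span between the inner faces of the sides; the lowest shelf sits on the floor and shelves are stacked with a clear vertical gap of 393 mm between each pair.

The bed frame is against the table's +x side, with their −y faces flush. The bookshelf is on top of the table.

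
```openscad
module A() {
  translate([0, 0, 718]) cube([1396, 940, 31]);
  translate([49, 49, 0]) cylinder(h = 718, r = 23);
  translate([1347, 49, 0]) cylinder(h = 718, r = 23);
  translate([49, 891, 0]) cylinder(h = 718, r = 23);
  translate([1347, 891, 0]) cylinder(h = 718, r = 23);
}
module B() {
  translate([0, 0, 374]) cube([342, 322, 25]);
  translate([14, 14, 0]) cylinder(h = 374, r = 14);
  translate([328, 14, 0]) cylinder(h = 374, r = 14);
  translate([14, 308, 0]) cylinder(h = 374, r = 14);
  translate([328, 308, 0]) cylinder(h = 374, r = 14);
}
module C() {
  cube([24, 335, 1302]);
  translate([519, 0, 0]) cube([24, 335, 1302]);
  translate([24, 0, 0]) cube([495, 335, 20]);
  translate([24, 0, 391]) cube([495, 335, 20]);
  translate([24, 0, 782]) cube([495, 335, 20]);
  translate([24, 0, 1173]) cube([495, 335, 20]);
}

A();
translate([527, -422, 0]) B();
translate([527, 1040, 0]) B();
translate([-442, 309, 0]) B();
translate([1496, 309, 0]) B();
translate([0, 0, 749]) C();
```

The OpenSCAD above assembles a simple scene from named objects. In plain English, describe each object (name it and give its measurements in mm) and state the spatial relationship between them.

A is a rectangular dining table. The top is 1396×940×31 mm with its upper surface at z = 749 mm. It stands on four round legs of 46 mm diameter, each leg's bounding box inset 26 mm from the nearest pair of top edges, running from the floor to the underside of the top.

B is a simple wooden stool: a rectangular seat 342 mm (x) by 322 mm (y), 25 mm thick, top face at z = 399 mm, on four round legs, each 28 mm in diameter. The legs rest on z = 0, each leg's axis is inset half a diameter from the nearest pair of seat edges (so the leg's bounding box is flush with the corner).

C is an open bookshelf. Two side panels, each 24 mm thick, 335 mm deep and 1302 mm tall, stand 543 mm apart (outside-to-outside). Between them sit 4 shelves, each 20 mm thick and 335 mm deep, spanning the full gap between the sides. The bottom shelf rests on the floor (its underside at z = 0) and the clear gap between one shelf's top and the next shelf's underside is 371 mm.

Four stools sit around the table at the −y, +y, −x, +x sides. The bookshelf is on top of the table.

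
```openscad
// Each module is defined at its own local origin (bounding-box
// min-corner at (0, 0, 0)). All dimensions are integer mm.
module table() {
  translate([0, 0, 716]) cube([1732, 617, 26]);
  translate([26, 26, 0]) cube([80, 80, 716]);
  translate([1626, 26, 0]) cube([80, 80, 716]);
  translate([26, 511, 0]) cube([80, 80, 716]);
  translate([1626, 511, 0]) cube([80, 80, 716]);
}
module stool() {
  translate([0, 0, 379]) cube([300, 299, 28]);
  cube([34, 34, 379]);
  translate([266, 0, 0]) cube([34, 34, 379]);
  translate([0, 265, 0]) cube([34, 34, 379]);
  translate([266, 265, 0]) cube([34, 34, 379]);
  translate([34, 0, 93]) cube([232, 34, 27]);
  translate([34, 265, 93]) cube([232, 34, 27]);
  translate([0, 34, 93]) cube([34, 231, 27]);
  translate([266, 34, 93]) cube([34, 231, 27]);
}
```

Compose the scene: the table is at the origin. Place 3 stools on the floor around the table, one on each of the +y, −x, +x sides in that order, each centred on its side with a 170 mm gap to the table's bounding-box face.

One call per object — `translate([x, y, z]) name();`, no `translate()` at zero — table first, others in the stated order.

table();
translate([716, 787, 0]) stool();
translate([-470, 159, 0]) stool();
translate([1902, 159, 0]) stool();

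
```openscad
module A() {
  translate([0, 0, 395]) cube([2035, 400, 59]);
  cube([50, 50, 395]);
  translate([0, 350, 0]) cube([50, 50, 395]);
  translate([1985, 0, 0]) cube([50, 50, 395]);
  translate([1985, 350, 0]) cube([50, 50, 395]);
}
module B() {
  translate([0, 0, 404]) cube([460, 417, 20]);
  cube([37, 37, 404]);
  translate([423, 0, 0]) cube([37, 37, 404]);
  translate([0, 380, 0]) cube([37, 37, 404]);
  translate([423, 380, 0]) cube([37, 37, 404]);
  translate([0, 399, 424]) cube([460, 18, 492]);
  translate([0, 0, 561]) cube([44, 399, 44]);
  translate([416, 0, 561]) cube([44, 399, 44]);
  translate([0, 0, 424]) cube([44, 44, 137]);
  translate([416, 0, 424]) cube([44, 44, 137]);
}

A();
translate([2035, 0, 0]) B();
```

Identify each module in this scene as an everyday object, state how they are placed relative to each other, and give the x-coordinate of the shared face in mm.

The bench's +x face and the chair's −x face are both at x = 2035 mm.

A is a bench. B is a chair. The chair is against the bench's +x side, with their −y faces flush. The x-coordinate of the shared face is 2035 mm.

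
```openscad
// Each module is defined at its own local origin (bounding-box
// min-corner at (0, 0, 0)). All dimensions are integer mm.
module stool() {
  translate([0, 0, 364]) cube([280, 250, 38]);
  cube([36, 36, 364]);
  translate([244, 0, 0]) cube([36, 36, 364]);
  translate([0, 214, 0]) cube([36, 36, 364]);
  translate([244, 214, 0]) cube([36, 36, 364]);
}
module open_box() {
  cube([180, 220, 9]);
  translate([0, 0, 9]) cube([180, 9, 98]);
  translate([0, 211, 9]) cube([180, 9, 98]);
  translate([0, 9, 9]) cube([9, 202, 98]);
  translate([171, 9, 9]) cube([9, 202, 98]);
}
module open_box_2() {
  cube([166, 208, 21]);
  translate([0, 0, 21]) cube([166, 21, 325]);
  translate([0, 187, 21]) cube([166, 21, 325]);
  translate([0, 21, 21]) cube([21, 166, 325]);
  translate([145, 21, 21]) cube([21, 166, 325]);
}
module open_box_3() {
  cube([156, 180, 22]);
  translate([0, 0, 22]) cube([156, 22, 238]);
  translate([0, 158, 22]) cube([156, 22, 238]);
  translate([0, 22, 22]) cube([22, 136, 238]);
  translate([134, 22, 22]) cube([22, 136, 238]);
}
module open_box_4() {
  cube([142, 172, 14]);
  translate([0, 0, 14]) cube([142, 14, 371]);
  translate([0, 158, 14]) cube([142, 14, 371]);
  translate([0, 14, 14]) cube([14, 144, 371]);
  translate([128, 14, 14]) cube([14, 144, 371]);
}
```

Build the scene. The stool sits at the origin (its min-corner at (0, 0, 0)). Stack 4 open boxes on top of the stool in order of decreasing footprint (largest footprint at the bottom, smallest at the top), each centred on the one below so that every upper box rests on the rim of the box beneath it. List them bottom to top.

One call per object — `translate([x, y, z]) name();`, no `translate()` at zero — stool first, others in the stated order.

stool();
translate([50, 15, 402]) open_box();
translate([57, 21, 509]) open_box_2();
translate([62, 35, 855]) open_box_3();
translate([69, 39, 1115]) open_box_4();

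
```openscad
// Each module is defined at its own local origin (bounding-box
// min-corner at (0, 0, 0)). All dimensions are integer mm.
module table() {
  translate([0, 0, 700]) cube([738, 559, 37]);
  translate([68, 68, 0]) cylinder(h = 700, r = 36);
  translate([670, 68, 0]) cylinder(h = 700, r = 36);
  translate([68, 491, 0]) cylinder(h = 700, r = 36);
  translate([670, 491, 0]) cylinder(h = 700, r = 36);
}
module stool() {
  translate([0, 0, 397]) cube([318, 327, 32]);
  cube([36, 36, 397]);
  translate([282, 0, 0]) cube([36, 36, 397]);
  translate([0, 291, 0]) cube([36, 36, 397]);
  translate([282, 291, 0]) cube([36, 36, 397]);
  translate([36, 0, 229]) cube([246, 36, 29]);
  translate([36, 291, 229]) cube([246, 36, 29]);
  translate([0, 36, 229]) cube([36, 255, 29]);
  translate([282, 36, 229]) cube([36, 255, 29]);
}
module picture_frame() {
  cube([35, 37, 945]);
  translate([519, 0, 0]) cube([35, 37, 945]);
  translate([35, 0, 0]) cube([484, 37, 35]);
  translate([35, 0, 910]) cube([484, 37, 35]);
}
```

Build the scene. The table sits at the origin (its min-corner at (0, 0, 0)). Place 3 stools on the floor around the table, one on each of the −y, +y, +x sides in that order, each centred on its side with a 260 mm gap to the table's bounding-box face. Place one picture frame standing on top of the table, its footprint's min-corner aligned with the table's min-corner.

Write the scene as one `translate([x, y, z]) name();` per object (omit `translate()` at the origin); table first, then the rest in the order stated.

table();
translate([210, -587, 0]) stool();
translate([210, 819, 0]) stool();
translate([998, 116, 0]) stool();
translate([0, 0, 737]) picture_frame();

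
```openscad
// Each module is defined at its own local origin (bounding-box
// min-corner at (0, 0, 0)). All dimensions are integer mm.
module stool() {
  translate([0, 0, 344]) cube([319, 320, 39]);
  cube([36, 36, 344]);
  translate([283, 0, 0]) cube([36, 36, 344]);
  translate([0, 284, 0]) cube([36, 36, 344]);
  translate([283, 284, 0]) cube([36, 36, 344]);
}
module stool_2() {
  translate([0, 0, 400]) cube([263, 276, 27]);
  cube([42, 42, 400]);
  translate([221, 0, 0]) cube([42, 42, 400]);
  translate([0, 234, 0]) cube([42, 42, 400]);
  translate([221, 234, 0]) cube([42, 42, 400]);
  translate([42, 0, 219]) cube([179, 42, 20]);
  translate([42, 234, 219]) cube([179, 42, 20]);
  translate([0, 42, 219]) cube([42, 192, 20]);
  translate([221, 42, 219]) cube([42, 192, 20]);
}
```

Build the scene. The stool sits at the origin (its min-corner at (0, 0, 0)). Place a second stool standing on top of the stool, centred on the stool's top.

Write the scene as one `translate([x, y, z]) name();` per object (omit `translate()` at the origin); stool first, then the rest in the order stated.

stool();
translate([28, 22, 383]) stool_2();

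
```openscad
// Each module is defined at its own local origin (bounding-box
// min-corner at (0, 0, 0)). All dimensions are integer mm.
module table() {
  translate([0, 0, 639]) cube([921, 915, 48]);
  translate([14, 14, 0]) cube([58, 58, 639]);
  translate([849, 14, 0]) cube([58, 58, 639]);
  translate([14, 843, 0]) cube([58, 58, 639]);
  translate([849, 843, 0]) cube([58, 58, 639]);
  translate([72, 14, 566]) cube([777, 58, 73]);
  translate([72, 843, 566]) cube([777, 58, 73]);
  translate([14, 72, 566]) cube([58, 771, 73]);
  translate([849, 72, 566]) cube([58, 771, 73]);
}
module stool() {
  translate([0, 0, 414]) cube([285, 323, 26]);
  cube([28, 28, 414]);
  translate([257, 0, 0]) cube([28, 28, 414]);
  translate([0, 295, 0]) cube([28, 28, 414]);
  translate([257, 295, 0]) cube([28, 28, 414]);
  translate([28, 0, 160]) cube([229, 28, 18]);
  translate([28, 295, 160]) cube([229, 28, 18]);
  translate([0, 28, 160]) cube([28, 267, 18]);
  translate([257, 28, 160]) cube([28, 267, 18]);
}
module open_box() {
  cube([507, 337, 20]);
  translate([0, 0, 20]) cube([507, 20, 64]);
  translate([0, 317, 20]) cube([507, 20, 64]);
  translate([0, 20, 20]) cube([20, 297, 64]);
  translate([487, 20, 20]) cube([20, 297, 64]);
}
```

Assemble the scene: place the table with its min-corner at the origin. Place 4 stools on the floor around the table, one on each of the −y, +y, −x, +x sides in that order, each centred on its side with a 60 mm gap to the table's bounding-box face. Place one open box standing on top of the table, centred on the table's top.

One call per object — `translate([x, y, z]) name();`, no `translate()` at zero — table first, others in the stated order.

table();
translate([318, -383, 0]) stool();
translate([318, 975, 0]) stool();
translate([-345, 296, 0]) stool();
translate([981, 296, 0]) stool();
translate([207, 289, 687]) open_box();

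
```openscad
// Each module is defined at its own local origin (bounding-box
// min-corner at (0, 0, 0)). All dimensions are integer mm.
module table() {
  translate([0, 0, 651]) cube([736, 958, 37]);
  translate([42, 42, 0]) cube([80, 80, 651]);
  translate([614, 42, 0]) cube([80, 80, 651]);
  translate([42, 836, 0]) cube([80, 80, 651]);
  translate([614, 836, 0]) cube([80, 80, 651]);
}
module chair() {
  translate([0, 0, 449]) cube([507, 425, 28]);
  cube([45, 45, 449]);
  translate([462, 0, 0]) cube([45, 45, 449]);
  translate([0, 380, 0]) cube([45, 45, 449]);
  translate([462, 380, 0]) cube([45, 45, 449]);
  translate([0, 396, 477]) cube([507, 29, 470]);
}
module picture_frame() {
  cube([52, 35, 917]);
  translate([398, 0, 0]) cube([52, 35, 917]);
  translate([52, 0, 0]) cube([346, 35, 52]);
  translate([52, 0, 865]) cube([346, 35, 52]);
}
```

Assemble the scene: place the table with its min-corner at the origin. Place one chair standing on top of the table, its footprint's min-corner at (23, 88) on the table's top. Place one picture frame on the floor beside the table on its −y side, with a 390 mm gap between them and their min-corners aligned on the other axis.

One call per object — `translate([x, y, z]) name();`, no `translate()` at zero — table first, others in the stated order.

table();
translate([23, 88, 688]) chair();
translate([0, -425, 0]) picture_frame();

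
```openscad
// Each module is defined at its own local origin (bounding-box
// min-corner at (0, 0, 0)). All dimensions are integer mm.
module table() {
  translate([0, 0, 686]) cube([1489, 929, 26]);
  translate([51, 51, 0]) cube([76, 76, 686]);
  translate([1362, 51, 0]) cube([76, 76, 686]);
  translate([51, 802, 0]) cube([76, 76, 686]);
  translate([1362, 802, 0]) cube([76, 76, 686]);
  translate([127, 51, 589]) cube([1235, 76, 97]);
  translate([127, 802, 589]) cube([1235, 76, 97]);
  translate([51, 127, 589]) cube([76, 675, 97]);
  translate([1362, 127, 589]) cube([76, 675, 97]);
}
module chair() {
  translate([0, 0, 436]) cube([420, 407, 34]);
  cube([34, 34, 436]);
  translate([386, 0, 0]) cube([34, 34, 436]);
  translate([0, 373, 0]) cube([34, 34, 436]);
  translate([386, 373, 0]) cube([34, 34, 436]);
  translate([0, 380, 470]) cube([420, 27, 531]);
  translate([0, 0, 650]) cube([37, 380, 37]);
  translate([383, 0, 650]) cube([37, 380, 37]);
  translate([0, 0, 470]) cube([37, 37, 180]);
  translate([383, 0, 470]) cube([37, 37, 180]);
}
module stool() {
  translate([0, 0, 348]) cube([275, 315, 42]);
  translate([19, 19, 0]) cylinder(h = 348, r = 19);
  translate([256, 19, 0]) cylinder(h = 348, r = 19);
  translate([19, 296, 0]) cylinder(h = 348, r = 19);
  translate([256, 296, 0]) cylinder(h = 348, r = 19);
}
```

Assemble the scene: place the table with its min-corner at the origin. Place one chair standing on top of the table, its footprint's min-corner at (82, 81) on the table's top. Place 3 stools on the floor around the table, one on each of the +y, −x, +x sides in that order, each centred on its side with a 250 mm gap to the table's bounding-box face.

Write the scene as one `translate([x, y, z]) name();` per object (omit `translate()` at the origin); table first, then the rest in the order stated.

table();
translate([82, 81, 712]) chair();
translate([607, 1179, 0]) stool();
translate([-525, 307, 0]) stool();
translate([1739, 307, 0]) stool();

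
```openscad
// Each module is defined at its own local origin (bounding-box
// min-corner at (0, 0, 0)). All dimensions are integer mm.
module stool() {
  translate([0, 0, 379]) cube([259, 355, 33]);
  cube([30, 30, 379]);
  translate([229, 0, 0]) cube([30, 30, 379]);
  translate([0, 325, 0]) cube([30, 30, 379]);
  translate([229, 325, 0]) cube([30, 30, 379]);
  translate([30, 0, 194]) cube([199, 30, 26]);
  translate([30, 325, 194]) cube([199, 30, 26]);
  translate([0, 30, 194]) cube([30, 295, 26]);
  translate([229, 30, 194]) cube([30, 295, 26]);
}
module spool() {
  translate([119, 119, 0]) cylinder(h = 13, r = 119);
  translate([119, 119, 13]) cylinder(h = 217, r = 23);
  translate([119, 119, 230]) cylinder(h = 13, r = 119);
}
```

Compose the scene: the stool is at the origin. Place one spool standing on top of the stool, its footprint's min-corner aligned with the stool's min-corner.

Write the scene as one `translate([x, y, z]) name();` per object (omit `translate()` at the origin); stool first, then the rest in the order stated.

stool();
translate([0, 0, 412]) spool();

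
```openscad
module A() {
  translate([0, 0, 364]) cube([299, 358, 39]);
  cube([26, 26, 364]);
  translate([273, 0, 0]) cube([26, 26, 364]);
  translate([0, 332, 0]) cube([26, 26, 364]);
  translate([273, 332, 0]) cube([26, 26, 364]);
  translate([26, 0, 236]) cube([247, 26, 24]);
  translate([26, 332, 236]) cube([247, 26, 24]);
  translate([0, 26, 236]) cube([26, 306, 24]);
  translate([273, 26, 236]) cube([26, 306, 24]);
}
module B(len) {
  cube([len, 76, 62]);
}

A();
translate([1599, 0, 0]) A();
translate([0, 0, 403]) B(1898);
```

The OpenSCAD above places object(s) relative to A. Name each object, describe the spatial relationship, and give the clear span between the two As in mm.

Second stool starts at x = 1599; first ends at x = 299; clear span = 1599 − 299 = 1300 mm.

A is a stool. B is a beam. A beam spans the tops of two stools. The clear span between the two stools is 1300 mm.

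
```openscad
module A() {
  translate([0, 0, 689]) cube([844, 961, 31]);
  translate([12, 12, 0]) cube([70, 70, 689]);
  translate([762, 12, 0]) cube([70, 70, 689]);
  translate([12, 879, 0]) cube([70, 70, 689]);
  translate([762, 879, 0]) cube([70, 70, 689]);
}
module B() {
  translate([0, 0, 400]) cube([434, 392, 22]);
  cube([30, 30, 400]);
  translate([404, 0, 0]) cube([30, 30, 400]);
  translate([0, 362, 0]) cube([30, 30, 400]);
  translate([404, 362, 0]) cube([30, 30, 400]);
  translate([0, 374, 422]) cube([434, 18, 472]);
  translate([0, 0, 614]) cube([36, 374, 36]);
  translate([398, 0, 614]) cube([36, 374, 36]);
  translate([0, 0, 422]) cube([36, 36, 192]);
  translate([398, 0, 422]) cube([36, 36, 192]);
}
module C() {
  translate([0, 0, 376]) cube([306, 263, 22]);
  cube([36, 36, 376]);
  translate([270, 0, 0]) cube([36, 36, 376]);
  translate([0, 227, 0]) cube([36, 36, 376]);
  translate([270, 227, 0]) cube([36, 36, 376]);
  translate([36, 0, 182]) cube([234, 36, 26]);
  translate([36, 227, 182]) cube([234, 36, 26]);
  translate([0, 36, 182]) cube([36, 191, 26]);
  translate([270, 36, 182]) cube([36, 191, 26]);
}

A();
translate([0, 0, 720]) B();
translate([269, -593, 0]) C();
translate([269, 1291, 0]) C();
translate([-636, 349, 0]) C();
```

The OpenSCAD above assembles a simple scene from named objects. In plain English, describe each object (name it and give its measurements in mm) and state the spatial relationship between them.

A is a rectangular dining table. The top is 844×961×31 mm with its upper surface at z = 720 mm. It stands on four 70×70 mm square legs, each inset 12 mm from the nearest pair of top edges, running from the floor to the underside of the top.

B is a chair. The seat is a 434×392×22 mm slab with its top at z = 422 mm, on four 30×30 mm corner legs (flush with the seat edges, standing on z = 0). A flat backrest 18 mm thick, 472 mm tall, spans the full seat width and rises from the seat top along its +y edge, rear face flush with the rear of the seat. Two armrests of 36×36 mm section run along each side from the seat's front edge to the front of the backrest, top faces 228 mm above the seat top and outer faces flush with the seat's x-edges; a 36×36 mm post under the front of each armrest stands on the seat at the front corner.

C is a four-legged stool. The seat is a 306×263×22 mm slab whose top surface is at z = 398 mm; four square legs, each 36×36 mm in cross-section, run from the floor (z = 0) to the underside of the seat, each flush with a corner of the seat. Four stretchers, 36 mm wide and 26 mm tall, connect adjacent legs with their undersides at z = 182 mm, each running between the inner faces of the legs it joins and aligned with the legs' outer faces on the other axis.

The chair is on top of the table. Three stools sit around the table at the −y, +y, −x sides.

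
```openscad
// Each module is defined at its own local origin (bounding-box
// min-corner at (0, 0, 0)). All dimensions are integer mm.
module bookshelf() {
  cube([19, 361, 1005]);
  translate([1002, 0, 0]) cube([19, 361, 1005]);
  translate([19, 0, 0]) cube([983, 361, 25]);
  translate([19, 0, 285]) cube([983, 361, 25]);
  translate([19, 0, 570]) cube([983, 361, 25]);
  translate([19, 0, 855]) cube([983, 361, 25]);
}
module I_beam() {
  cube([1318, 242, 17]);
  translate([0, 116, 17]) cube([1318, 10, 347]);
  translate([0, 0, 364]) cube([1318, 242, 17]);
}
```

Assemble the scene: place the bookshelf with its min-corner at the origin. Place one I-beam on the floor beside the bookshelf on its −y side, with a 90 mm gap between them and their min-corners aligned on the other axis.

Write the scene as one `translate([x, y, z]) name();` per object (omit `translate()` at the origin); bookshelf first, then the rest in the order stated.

bookshelf();
translate([0, -332, 0]) I_beam();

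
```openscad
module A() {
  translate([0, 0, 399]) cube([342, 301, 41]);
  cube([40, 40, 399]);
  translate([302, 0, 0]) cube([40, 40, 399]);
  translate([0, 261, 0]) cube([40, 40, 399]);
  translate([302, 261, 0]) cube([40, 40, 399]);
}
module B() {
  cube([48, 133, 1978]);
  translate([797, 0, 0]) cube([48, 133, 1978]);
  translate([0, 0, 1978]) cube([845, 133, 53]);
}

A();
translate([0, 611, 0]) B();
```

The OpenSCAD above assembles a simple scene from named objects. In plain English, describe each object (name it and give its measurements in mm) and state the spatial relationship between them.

A is a four-legged stool. The seat is a 342×301×41 mm slab whose top surface is at z = 440 mm; four square legs, each 40×40 mm in cross-section, run from the floor (z = 0) to the underside of the seat, each flush with a corner of the seat.

B is a door frame. The clear opening is 749 mm wide and 1978 mm high. Two 48 mm wide jambs, 133 mm deep, stand either side of the opening from the floor to the top of the opening. A 53 mm thick head sits across the top of both jambs, spanning the full outside width of the frame.

The door frame is on the floor beside the stool on its +y side.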